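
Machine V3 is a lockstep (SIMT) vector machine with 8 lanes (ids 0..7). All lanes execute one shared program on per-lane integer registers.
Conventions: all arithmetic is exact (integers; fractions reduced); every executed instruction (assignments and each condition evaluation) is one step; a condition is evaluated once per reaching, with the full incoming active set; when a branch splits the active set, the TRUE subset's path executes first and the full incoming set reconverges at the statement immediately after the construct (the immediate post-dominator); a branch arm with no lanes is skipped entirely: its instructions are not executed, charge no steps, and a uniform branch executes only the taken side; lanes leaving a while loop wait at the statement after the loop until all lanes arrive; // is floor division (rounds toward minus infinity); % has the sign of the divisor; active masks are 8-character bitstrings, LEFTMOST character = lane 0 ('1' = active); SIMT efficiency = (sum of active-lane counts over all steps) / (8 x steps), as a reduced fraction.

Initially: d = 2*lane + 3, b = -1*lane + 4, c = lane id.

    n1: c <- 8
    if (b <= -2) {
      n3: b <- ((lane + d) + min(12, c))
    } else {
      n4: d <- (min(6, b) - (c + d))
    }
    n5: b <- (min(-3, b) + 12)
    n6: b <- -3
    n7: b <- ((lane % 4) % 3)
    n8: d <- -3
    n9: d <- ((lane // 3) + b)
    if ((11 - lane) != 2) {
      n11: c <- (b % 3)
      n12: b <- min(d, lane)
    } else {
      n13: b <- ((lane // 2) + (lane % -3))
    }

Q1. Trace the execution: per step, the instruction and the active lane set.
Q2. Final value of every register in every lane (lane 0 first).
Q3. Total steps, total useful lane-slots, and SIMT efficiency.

step 0: c <- 8                       11111111
step 1: eval (b <= -2)               11111111
step 2: b <- ((lane + d) + min(12, c)) 00000011
step 3: d <- (min(6, b) - (c + d))   11111100
step 4: b <- (min(-3, b) + 12)       11111111
step 5: b <- -3                      11111111
step 6: b <- ((lane % 4) % 3)        11111111
step 7: d <- -3                      11111111
step 8: d <- ((lane // 3) + b)       11111111
step 9: eval ((11 - lane) != 2)      11111111
step 10: c <- (b % 3)                 11111111
step 11: b <- min(d, lane)            11111111

Answer: 12 steps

d: 0,1,2,1,1,2,4,2
b: 0,1,2,1,1,2,4,2
c: 0,1,2,0,0,1,2,0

steps = 12; useful = 88; efficiency = 88/96 = 11/12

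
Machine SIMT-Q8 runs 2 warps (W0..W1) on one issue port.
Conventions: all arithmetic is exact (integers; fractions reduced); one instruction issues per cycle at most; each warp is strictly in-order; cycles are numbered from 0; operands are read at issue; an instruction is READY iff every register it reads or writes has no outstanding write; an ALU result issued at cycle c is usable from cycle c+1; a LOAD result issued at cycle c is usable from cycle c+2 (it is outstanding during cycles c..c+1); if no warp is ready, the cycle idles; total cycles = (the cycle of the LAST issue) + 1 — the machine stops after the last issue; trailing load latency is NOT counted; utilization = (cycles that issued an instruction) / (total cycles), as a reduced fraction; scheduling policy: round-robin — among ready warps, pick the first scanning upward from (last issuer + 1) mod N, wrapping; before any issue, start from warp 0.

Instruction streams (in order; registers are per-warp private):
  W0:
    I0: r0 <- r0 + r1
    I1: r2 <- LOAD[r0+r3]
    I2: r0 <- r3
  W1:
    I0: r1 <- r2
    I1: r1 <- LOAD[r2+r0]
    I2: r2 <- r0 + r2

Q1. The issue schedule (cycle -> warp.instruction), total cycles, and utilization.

cycle 0: W0.I0
cycle 1: W1.I0
cycle 2: W0.I1
cycle 3: W1.I1
cycle 4: W0.I2
cycle 5: W1.I2

Answer: 6 cycles, utilization 1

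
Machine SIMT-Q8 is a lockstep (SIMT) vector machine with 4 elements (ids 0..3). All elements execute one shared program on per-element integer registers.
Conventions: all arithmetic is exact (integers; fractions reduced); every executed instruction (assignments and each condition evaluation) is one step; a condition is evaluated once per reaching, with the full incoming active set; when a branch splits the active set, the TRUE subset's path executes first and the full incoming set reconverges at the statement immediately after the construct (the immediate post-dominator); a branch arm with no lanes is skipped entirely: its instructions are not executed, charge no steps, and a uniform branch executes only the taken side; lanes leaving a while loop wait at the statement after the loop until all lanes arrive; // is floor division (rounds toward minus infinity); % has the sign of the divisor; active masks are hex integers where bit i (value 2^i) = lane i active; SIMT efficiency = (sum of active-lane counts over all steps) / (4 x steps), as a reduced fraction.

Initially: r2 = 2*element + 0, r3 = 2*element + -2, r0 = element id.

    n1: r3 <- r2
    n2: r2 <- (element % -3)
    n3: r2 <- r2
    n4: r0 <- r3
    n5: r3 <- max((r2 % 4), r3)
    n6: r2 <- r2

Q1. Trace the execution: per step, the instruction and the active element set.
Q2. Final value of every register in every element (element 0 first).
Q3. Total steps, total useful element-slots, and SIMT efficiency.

step 0: r3 <- r2                     0xf
step 1: r2 <- (element % -3)         0xf
step 2: r2 <- r2                     0xf
step 3: r0 <- r3                     0xf
step 4: r3 <- max((r2 % 4), r3)      0xf
step 5: r2 <- r2                     0xf

Answer: 6 steps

r2: 0,-2,-1,0
r3: 0,2,4,6
r0: 0,2,4,6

steps = 6; useful = 24; efficiency = 24/24 = 1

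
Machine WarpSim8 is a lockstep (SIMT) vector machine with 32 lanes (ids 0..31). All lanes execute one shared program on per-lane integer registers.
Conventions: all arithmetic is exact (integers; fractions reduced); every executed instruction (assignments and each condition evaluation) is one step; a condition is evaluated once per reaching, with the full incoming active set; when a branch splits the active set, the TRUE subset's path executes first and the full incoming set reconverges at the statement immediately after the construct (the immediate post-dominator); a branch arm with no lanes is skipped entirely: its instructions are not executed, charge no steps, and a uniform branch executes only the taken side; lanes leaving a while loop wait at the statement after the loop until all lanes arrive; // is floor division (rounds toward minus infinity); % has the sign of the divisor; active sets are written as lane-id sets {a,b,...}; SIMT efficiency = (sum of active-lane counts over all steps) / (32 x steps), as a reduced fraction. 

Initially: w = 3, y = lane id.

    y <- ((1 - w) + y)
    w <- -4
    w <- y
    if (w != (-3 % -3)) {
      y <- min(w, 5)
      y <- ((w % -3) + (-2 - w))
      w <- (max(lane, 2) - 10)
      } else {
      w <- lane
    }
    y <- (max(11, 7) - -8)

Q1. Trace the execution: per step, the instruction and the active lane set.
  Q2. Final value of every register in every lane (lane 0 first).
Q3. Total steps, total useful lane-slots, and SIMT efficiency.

step 0: y <- ((1 - w) + y)           {0,1,2,3,4,5,6,7,8,9,10,11,12,13,14,15,16,17,18,19,20,21,22,23,24,25,26,27,28,29,30,31}
step 1: w <- -4                      {0,1,2,3,4,5,6,7,8,9,10,11,12,13,14,15,16,17,18,19,20,21,22,23,24,25,26,27,28,29,30,31}
step 2: w <- y                       {0,1,2,3,4,5,6,7,8,9,10,11,12,13,14,15,16,17,18,19,20,21,22,23,24,25,26,27,28,29,30,31}
step 3: eval (w != (-3 % -3))        {0,1,2,3,4,5,6,7,8,9,10,11,12,13,14,15,16,17,18,19,20,21,22,23,24,25,26,27,28,29,30,31}
step 4: y <- min(w, 5)               {0,1,3,4,5,6,7,8,9,10,11,12,13,14,15,16,17,18,19,20,21,22,23,24,25,26,27,28,29,30,31}
step 5: y <- ((w % -3) + (-2 - w))   {0,1,3,4,5,6,7,8,9,10,11,12,13,14,15,16,17,18,19,20,21,22,23,24,25,26,27,28,29,30,31}
step 6: w <- (max(lane, 2) - 10)     {0,1,3,4,5,6,7,8,9,10,11,12,13,14,15,16,17,18,19,20,21,22,23,24,25,26,27,28,29,30,31}
step 7: w <- lane                    {2}
step 8: y <- (max(11, 7) - -8)       {0,1,2,3,4,5,6,7,8,9,10,11,12,13,14,15,16,17,18,19,20,21,22,23,24,25,26,27,28,29,30,31}

Answer: 9 steps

w: -8,-8,2,-7,-6,-5,-4,-3,-2,-1,0,1,2,3,4,5,6,7,8,9,10,11,12,13,14,15,16,17,18,19,20,21
y: 19,19,19,19,19,19,19,19,19,19,19,19,19,19,19,19,19,19,19,19,19,19,19,19,19,19,19,19,19,19,19,19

steps = 9; useful = 254; efficiency = 254/288 = 127/144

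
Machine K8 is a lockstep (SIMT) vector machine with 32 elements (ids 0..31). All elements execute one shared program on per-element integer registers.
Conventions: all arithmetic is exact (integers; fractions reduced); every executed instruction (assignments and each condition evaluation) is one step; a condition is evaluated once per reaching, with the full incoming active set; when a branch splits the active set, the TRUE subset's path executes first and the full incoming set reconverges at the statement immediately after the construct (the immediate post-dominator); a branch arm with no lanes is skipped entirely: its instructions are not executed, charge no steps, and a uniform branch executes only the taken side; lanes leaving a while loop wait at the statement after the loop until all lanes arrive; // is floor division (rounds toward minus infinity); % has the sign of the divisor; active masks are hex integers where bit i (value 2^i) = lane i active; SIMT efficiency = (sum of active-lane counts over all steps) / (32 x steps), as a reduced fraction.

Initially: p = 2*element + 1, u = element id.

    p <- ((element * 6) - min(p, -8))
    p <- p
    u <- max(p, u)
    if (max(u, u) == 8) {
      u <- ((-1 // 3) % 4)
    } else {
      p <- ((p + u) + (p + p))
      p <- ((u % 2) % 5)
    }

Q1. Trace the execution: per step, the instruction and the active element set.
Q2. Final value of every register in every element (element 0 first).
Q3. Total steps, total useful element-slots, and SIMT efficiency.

step 0: p <- ((element * 6) - min(p, -8)) 0xffffffff
step 1: p <- p                       0xffffffff
step 2: u <- max(p, u)               0xffffffff
step 3: eval (max(u, u) == 8)        0xffffffff
step 4: u <- ((-1 // 3) % 4)         0x00000001
step 5: p <- ((p + u) + (p + p))     0xfffffffe
step 6: p <- ((u % 2) % 5)           0xfffffffe

Answer: 7 steps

p: 8,0,0,0,0,0,0,0,0,0,0,0,0,0,0,0,0,0,0,0,0,0,0,0,0,0,0,0,0,0,0,0
u: 3,14,20,26,32,38,44,50,56,62,68,74,80,86,92,98,104,110,116,122,128,134,140,146,152,158,164,170,176,182,188,194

steps = 7; useful = 191; efficiency = 191/224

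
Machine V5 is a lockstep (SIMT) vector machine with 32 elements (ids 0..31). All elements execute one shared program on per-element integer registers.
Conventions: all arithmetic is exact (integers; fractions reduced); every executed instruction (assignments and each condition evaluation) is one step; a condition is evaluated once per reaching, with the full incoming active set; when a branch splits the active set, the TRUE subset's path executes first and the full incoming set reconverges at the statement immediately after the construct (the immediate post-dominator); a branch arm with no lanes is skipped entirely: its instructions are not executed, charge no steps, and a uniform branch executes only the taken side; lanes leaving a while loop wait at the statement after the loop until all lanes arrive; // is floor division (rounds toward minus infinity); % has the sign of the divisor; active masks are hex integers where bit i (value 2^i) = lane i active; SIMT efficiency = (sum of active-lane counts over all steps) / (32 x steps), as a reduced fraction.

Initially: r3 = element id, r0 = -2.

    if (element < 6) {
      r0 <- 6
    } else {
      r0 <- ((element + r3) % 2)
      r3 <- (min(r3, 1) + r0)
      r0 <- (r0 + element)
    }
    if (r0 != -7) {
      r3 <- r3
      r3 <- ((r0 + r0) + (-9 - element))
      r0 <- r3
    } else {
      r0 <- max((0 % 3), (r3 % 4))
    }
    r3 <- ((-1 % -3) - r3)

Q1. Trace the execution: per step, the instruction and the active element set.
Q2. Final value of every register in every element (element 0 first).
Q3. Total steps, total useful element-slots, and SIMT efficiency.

step 0: eval (element < 6)           0xffffffff
step 1: r0 <- 6                      0x0000003f
step 2: r0 <- ((element + r3) % 2)   0xffffffc0
step 3: r3 <- (min(r3, 1) + r0)      0xffffffc0
step 4: r0 <- (r0 + element)         0xffffffc0
step 5: eval (r0 != -7)              0xffffffff
step 6: r3 <- r3                     0xffffffff
step 7: r3 <- ((r0 + r0) + (-9 - element)) 0xffffffff
step 8: r0 <- r3                     0xffffffff
step 9: r3 <- ((-1 % -3) - r3)       0xffffffff

Answer: 10 steps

r3: -4,-3,-2,-1,0,1,2,1,0,-1,-2,-3,-4,-5,-6,-7,-8,-9,-10,-11,-12,-13,-14,-15,-16,-17,-18,-19,-20,-21,-22,-23
r0: 3,2,1,0,-1,-2,-3,-2,-1,0,1,2,3,4,5,6,7,8,9,10,11,12,13,14,15,16,17,18,19,20,21,22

steps = 10; useful = 276; efficiency = 276/320 = 69/80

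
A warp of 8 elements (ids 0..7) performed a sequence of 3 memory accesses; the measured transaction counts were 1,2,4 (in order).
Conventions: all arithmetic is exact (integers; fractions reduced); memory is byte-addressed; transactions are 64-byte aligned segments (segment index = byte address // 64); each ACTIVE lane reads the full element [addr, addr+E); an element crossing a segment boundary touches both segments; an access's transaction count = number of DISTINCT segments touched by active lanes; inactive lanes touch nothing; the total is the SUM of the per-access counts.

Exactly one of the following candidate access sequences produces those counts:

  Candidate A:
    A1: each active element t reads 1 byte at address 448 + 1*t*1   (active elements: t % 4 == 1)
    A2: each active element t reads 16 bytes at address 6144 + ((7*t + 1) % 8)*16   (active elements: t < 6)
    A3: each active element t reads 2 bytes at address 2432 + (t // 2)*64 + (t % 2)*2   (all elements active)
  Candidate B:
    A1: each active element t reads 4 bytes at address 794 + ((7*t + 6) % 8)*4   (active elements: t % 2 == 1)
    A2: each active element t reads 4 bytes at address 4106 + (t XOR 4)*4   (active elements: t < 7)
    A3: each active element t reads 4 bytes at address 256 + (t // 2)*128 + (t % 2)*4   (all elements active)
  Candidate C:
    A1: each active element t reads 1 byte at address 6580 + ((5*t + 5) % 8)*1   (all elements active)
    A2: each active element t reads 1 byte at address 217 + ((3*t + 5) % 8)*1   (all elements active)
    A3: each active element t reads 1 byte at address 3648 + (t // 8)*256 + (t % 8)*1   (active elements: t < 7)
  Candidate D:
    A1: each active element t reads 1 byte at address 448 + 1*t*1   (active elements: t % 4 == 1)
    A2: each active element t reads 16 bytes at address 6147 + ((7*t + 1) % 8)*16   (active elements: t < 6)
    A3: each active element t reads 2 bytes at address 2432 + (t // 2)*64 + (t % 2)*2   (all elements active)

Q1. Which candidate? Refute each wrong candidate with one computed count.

B: A2 gives 1 transaction, not 2
C: A2 gives 1 transaction, not 2
D: A2 gives 3 transactions, not 2
A: all counts match (1,2,4)

Answer: A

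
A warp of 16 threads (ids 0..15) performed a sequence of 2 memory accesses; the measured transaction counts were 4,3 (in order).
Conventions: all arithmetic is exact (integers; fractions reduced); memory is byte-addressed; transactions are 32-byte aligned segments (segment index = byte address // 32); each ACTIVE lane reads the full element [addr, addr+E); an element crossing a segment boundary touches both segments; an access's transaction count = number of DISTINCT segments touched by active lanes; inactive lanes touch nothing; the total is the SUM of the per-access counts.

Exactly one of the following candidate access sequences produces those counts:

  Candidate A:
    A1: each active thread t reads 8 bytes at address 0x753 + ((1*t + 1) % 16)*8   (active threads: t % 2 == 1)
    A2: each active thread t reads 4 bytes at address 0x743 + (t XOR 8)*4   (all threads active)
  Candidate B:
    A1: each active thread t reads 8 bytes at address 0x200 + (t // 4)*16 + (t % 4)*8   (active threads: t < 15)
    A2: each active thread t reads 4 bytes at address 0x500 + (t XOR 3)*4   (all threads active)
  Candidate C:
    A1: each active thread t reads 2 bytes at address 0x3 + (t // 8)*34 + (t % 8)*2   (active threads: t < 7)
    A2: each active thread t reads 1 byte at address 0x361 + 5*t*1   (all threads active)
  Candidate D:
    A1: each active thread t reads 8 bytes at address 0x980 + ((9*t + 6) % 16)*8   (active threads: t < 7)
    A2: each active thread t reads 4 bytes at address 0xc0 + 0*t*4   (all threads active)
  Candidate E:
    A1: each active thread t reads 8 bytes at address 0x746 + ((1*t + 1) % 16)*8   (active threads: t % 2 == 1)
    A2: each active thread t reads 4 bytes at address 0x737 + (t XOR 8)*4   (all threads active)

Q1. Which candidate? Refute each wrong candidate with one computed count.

A: A1 gives 5 transactions, not 4
B: A1 gives 3 transactions, not 4
C: A1 gives 1 transaction, not 4
D: A2 gives 1 transaction, not 3
E: all counts match (4,3)

Answer: E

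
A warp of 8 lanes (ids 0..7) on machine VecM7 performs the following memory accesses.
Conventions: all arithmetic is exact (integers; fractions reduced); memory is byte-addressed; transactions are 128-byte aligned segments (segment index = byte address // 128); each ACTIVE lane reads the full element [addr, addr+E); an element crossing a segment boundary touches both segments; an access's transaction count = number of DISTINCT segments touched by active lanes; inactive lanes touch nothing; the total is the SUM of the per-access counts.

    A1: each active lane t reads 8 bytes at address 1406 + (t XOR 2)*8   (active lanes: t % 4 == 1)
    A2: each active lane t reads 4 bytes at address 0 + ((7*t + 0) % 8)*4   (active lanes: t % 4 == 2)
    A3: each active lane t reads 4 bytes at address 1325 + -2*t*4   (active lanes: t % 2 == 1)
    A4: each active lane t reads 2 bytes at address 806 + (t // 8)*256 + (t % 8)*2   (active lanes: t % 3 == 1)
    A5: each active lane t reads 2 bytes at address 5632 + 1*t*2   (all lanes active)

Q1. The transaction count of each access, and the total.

A1: 1 transaction
A2: 1 transaction
A3: 2 transactions
A4: 1 transaction
A5: 1 transaction

Answer: 1,1,2,1,1; total 6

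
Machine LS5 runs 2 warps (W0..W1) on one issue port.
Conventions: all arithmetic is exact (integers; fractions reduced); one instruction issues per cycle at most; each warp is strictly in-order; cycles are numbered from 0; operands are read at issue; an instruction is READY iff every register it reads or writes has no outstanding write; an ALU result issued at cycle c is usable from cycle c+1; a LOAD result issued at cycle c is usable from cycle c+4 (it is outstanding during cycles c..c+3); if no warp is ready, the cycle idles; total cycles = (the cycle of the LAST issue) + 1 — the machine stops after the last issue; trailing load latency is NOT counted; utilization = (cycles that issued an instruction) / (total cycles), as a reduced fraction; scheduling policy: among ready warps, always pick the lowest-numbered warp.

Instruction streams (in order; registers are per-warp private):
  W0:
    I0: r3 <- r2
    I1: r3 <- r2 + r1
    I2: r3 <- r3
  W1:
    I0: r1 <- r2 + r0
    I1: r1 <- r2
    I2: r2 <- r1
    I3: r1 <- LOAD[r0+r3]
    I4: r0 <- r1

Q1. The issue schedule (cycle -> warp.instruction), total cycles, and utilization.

cycle 0: W0.I0
cycle 1: W0.I1
cycle 2: W0.I2
cycle 3: W1.I0
cycle 4: W1.I1
cycle 5: W1.I2
cycle 6: W1.I3
cycle 7: idle
cycle 8: idle
cycle 9: idle
cycle 10: W1.I4

Answer: 11 cycles, utilization 8/11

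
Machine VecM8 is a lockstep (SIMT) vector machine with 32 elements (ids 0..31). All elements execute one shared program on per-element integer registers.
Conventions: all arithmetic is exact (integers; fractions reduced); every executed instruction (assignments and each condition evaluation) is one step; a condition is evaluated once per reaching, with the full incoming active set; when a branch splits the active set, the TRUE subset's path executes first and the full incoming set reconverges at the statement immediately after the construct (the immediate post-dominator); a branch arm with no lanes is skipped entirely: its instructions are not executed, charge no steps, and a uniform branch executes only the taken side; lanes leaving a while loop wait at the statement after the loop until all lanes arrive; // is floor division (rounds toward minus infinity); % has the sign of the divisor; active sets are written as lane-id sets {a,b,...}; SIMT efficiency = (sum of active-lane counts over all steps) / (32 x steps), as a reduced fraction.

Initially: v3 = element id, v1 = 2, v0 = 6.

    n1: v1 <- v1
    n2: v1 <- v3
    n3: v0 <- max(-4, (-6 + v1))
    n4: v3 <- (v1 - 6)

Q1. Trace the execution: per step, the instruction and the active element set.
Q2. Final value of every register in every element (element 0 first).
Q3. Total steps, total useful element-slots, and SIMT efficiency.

step 0: v1 <- v1                     {0,1,2,3,4,5,6,7,8,9,10,11,12,13,14,15,16,17,18,19,20,21,22,23,24,25,26,27,28,29,30,31}
step 1: v1 <- v3                     {0,1,2,3,4,5,6,7,8,9,10,11,12,13,14,15,16,17,18,19,20,21,22,23,24,25,26,27,28,29,30,31}
step 2: v0 <- max(-4, (-6 + v1))     {0,1,2,3,4,5,6,7,8,9,10,11,12,13,14,15,16,17,18,19,20,21,22,23,24,25,26,27,28,29,30,31}
step 3: v3 <- (v1 - 6)               {0,1,2,3,4,5,6,7,8,9,10,11,12,13,14,15,16,17,18,19,20,21,22,23,24,25,26,27,28,29,30,31}

Answer: 4 steps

v3: -6,-5,-4,-3,-2,-1,0,1,2,3,4,5,6,7,8,9,10,11,12,13,14,15,16,17,18,19,20,21,22,23,24,25
v1: 0,1,2,3,4,5,6,7,8,9,10,11,12,13,14,15,16,17,18,19,20,21,22,23,24,25,26,27,28,29,30,31
v0: -4,-4,-4,-3,-2,-1,0,1,2,3,4,5,6,7,8,9,10,11,12,13,14,15,16,17,18,19,20,21,22,23,24,25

steps = 4; useful = 128; efficiency = 128/128 = 1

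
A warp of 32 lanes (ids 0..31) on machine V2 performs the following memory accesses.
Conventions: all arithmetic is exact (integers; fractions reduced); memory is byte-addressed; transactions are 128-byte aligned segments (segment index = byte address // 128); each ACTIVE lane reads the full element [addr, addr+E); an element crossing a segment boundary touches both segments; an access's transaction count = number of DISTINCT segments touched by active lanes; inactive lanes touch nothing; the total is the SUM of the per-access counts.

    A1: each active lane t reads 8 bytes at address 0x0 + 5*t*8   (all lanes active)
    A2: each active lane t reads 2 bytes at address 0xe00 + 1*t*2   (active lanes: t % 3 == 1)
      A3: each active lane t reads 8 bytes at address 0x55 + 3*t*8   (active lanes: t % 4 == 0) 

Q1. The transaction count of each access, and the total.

A1: 10 transactions
A2: 1 transaction
A3: 6 transactions

Answer: 10,1,6; total 17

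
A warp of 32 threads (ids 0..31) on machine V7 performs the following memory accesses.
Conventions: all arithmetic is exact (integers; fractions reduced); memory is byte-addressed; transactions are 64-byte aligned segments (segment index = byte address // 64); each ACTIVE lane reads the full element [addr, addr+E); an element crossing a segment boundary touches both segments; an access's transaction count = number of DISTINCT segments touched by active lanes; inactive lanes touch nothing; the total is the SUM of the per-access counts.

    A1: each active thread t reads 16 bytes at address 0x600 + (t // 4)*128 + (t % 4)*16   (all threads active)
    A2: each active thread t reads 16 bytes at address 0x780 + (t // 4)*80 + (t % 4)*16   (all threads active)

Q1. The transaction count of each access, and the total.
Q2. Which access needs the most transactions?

A1: 8 transactions
A2: 10 transactions

Answer: 8,10; total 18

Answer: A2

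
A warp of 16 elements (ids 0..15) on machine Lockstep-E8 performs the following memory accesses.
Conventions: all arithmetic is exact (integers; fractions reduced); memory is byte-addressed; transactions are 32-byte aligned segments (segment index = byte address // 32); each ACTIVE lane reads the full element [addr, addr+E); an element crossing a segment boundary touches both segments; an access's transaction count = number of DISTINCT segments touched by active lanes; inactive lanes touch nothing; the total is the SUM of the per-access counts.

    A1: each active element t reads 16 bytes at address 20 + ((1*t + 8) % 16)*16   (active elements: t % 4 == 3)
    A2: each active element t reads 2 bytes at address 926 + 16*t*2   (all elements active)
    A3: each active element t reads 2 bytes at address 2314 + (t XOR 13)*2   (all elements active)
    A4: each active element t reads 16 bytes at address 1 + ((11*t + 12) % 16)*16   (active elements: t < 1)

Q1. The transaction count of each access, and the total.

A1: 4 transactions
A2: 16 transactions
A3: 2 transactions
A4: 1 transaction

Answer: 4,16,2,1; total 23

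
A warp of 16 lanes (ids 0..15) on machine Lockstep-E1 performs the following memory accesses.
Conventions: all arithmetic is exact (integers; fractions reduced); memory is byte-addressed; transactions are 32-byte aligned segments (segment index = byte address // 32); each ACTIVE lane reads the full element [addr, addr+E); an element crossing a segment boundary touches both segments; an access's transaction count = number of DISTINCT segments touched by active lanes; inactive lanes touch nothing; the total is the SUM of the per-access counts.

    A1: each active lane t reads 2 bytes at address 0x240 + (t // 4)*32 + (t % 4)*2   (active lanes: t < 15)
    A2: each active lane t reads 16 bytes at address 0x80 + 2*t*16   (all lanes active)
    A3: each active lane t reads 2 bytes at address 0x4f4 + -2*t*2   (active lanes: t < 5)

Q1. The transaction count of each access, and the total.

A1: 4 transactions
A2: 16 transactions
A3: 1 transaction

Answer: 4,16,1; total 21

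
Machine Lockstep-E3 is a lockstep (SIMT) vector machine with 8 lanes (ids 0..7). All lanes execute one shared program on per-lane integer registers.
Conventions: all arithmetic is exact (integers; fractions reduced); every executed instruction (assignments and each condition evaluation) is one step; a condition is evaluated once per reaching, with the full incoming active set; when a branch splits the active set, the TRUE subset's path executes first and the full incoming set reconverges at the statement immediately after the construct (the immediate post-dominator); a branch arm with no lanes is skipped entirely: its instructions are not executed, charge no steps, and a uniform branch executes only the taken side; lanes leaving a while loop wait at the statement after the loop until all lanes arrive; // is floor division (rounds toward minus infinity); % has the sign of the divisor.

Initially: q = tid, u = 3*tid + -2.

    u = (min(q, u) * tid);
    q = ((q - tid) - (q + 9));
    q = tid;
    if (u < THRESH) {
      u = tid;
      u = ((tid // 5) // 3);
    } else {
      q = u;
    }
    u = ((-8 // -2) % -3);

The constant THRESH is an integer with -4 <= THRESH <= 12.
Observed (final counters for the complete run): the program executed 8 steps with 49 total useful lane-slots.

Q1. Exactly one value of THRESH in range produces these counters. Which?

Answer: THRESH = 1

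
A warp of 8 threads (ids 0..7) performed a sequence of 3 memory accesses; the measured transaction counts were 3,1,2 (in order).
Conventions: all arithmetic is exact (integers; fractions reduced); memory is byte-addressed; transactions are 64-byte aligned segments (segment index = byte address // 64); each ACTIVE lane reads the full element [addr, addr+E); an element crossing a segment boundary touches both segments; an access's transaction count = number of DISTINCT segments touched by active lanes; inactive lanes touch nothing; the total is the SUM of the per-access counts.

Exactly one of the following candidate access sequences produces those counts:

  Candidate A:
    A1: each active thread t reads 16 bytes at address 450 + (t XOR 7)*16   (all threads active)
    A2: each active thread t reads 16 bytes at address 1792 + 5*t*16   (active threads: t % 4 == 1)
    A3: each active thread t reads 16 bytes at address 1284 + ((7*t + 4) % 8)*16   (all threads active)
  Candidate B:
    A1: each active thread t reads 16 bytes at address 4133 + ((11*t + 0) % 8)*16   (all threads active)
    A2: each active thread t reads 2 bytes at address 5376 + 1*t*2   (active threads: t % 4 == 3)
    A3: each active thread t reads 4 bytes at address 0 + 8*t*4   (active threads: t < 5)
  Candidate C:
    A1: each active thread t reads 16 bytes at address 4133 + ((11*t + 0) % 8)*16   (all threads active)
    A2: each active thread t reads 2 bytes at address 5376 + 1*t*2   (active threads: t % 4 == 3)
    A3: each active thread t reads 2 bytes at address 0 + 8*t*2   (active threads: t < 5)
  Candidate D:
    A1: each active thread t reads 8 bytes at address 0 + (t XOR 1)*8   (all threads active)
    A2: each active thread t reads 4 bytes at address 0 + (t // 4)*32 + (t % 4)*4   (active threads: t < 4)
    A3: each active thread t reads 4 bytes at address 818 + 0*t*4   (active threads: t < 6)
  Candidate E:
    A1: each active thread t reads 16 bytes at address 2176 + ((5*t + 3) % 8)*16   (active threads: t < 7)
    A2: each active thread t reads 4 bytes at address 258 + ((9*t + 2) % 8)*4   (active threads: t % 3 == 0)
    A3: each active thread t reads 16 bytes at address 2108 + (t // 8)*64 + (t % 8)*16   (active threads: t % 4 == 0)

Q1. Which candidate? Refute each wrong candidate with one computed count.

A: A2 gives 2 transactions, not 1
B: A3 gives 3 transactions, not 2
D: A1 gives 1 transaction, not 3
E: A1 gives 2 transactions, not 3
C: all counts match (3,1,2)

Answer: C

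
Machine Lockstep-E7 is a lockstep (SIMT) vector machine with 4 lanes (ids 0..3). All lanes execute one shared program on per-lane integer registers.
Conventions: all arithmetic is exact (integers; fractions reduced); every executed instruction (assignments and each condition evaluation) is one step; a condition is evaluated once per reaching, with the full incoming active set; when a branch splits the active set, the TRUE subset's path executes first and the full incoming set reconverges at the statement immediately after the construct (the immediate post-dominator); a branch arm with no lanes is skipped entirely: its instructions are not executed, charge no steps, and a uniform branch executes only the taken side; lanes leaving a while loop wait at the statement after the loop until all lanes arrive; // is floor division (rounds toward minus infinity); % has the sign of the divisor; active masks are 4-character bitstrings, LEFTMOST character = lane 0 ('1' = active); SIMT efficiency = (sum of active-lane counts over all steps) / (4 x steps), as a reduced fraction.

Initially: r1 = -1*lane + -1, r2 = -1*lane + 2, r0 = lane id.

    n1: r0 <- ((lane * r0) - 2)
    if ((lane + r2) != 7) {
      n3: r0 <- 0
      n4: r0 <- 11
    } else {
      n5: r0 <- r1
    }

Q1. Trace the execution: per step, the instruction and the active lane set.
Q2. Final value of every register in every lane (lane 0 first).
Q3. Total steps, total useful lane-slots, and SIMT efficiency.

step 0: r0 <- ((lane * r0) - 2)      1111
step 1: eval ((lane + r2) != 7)      1111
step 2: r0 <- 0                      1111
step 3: r0 <- 11                     1111

Answer: 4 steps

r1: -1,-2,-3,-4
r2: 2,1,0,-1
r0: 11,11,11,11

steps = 4; useful = 16; efficiency = 16/16 = 1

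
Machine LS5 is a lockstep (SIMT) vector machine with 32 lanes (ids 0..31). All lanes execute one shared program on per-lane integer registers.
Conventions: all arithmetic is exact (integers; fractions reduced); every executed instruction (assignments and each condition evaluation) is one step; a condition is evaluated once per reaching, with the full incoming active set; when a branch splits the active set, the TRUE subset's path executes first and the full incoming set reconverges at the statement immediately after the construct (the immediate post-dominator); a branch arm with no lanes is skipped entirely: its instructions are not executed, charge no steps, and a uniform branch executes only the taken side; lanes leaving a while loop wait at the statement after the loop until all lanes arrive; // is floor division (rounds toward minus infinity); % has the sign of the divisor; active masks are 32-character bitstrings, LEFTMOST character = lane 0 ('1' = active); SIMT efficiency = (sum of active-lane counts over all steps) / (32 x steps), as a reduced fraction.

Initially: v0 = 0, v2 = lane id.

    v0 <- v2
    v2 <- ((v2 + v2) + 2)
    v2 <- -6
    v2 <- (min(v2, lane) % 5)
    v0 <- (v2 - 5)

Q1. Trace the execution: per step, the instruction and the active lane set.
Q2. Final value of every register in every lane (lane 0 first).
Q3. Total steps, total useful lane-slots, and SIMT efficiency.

step 0: v0 <- v2                     11111111111111111111111111111111
step 1: v2 <- ((v2 + v2) + 2)        11111111111111111111111111111111
step 2: v2 <- -6                     11111111111111111111111111111111
step 3: v2 <- (min(v2, lane) % 5)    11111111111111111111111111111111
step 4: v0 <- (v2 - 5)               11111111111111111111111111111111

Answer: 5 steps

v0: -1,-1,-1,-1,-1,-1,-1,-1,-1,-1,-1,-1,-1,-1,-1,-1,-1,-1,-1,-1,-1,-1,-1,-1,-1,-1,-1,-1,-1,-1,-1,-1
v2: 4,4,4,4,4,4,4,4,4,4,4,4,4,4,4,4,4,4,4,4,4,4,4,4,4,4,4,4,4,4,4,4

steps = 5; useful = 160; efficiency = 160/160 = 1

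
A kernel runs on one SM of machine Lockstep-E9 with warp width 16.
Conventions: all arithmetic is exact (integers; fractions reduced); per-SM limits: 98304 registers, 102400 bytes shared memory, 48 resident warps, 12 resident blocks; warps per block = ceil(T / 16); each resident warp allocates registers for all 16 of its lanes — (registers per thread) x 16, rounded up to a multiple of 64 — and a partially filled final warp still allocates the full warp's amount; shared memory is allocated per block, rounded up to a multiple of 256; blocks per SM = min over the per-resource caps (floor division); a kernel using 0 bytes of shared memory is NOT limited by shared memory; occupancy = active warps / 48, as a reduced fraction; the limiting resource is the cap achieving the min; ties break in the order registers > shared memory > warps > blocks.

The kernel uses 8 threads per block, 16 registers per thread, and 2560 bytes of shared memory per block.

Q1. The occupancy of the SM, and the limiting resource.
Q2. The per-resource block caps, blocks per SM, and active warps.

Answer: occupancy 1/4, limited by blocks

registers: 384 blocks
shared memory: 40 blocks
warps: 48 blocks
blocks: 12 blocks

Answer: 12 blocks, 12 active warps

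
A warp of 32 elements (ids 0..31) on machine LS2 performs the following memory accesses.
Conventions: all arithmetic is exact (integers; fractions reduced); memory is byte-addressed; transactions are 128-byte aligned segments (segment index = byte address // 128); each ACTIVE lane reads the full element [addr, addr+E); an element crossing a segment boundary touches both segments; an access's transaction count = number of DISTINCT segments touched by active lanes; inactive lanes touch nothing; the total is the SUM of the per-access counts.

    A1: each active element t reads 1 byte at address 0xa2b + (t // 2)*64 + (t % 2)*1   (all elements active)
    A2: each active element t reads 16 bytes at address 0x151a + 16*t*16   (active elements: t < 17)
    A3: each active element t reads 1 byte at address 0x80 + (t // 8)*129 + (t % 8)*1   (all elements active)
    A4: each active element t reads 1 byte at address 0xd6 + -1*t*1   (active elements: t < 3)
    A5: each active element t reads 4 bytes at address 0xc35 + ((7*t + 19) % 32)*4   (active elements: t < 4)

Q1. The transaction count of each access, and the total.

A1: 8 transactions
A2: 17 transactions
A3: 4 transactions
A4: 1 transaction
A5: 2 transactions

Answer: 8,17,4,1,2; total 32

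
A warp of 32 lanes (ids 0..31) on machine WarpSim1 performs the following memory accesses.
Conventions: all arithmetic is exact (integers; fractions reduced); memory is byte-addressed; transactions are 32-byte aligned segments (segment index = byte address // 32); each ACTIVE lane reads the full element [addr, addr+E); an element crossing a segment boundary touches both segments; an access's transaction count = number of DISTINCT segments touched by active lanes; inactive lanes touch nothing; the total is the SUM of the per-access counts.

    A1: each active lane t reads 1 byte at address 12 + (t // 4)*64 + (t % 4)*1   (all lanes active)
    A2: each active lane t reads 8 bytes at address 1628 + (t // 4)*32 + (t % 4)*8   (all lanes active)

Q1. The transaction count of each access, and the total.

A1: 8 transactions
A2: 9 transactions

Answer: 8,9; total 17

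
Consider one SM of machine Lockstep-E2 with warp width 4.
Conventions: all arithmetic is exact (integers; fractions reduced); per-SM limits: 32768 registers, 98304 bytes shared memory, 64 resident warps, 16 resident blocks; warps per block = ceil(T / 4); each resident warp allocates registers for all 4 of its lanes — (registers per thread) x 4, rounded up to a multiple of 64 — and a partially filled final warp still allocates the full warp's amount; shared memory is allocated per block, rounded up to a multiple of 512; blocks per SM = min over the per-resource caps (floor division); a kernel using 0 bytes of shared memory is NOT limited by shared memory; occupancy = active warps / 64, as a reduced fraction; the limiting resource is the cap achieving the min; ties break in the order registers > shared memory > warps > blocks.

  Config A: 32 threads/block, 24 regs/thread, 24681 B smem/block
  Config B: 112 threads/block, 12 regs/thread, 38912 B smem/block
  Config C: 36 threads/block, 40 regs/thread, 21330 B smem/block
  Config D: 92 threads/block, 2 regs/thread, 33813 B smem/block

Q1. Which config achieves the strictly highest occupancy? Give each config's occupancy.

occupancies: A 3/8, B 7/8, C 9/16, D 23/32

Answer: B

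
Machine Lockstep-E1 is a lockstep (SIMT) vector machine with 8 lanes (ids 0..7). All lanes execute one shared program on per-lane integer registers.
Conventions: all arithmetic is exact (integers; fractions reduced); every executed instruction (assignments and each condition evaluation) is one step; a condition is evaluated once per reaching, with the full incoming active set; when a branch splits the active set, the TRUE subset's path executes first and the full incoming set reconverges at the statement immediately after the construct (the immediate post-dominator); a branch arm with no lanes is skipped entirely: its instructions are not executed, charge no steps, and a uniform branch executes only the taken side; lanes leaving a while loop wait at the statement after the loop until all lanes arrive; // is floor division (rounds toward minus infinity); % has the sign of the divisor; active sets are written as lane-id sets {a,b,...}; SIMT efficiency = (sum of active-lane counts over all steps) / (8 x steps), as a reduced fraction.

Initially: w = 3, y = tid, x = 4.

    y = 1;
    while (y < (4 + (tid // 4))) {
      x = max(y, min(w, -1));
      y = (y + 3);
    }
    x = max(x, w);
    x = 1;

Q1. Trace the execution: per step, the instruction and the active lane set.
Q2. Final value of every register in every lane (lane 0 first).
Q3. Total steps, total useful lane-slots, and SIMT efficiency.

step 0: y <- 1                       {0,1,2,3,4,5,6,7}
step 1: eval (y < (4 + (tid // 4)))  {0,1,2,3,4,5,6,7}
step 2: x <- max(y, min(w, -1))      {0,1,2,3,4,5,6,7}
step 3: y <- (y + 3)                 {0,1,2,3,4,5,6,7}
step 4: eval (y < (4 + (tid // 4)))  {0,1,2,3,4,5,6,7}
step 5: x <- max(y, min(w, -1))      {4,5,6,7}
step 6: y <- (y + 3)                 {4,5,6,7}
step 7: eval (y < (4 + (tid // 4)))  {4,5,6,7}
step 8: x <- max(x, w)               {0,1,2,3,4,5,6,7}
step 9: x <- 1                       {0,1,2,3,4,5,6,7}

Answer: 10 steps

w: 3,3,3,3,3,3,3,3
y: 4,4,4,4,7,7,7,7
x: 1,1,1,1,1,1,1,1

steps = 10; useful = 68; efficiency = 68/80 = 17/20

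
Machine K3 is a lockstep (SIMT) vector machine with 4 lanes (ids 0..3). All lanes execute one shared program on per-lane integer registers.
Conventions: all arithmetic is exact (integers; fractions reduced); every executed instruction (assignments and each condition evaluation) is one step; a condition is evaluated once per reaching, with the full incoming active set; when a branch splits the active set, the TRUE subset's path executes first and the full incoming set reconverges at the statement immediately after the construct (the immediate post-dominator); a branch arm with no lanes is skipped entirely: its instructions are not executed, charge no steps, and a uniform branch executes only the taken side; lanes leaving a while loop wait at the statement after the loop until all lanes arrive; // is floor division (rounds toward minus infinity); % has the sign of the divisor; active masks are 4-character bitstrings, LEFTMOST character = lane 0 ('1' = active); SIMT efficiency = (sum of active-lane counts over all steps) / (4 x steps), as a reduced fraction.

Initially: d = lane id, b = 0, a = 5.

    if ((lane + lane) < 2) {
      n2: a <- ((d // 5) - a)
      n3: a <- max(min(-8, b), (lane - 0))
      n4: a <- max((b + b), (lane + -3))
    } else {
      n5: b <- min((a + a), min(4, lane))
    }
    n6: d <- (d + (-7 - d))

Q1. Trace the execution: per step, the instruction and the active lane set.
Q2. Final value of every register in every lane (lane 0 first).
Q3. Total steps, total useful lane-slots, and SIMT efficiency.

step 0: eval ((lane + lane) < 2)     1111
step 1: a <- ((d // 5) - a)          1000
step 2: a <- max(min(-8, b), (lane - 0)) 1000
step 3: a <- max((b + b), (lane + -3)) 1000
step 4: b <- min((a + a), min(4, lane)) 0111
step 5: d <- (d + (-7 - d))          1111

Answer: 6 steps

d: -7,-7,-7,-7
b: 0,1,2,3
a: 0,5,5,5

steps = 6; useful = 14; efficiency = 14/24 = 7/12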